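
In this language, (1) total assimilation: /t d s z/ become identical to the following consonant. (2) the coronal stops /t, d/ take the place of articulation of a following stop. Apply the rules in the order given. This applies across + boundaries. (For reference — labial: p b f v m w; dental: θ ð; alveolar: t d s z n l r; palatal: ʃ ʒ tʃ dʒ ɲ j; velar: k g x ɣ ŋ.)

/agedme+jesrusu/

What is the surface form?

Rule 1: /d/ before /m/ → [m] (total assimilation)
Rule 1: /s/ before /r/ → [r] (total assimilation)
After rule 1: agemme+jerrusu
Rule 2: no segment meets the rule's conditions; no change.

[agemme+jerrusu]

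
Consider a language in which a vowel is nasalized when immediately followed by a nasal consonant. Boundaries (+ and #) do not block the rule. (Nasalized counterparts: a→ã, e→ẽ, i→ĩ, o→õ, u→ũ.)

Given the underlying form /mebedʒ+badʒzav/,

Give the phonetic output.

no segment meets the rule's conditions; no change.

[mebedʒ+badʒzav]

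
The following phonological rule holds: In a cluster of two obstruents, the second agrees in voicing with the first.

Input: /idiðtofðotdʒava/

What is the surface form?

/t/ after /ð/ (voiced) → [d]
/ð/ after /f/ (voiceless) → [θ]
/dʒ/ after /t/ (voiceless) → [tʃ]

[idiðdofθottʃava]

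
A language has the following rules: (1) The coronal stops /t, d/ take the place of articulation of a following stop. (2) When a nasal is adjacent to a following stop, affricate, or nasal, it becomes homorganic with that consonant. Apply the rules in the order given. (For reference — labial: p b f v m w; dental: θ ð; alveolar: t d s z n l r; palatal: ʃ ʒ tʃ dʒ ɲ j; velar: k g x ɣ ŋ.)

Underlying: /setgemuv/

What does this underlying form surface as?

Rule 1: /t/ before /g/ (velar) → [k]
After rule 1: sekgemuv
Rule 2: no segment meets the rule's conditions; no change.

[sekgemuv]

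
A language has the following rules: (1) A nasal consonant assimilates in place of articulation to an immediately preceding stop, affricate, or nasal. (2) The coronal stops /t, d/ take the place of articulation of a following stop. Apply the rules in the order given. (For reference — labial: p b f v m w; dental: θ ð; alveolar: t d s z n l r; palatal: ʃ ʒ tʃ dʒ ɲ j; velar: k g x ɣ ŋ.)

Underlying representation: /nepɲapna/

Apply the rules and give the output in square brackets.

[nepmapma]

Rule 1: /ɲ/ after /p/ (labial) → [m]
Rule 1: /n/ after /p/ (labial) → [m]
After rule 1: nepmapma
Rule 2: no segment meets the rule's conditions; no change.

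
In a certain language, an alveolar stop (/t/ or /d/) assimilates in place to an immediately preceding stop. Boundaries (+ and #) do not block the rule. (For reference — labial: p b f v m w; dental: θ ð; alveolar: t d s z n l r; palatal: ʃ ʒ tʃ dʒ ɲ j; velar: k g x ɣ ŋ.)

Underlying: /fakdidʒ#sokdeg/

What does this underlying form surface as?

/d/ after /k/ (velar) → [g]
/d/ after /k/ (velar) → [g]

[fakgidʒ#sokgeg]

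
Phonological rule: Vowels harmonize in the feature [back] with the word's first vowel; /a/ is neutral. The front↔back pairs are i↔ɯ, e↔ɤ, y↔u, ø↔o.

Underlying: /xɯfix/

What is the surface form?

[xɯfɯx]

/i/ harmonizes with /ɯ/ ([+back]) → [ɯ]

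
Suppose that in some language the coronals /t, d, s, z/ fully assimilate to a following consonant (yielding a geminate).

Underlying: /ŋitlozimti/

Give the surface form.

/t/ before /l/ → [l] (total assimilation)

[ŋillozimti]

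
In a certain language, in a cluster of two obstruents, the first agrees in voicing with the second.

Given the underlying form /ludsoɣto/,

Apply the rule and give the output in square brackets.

/d/ before /s/ (voiceless) → [t]
/ɣ/ before /t/ (voiceless) → [x]

[lutsoxto]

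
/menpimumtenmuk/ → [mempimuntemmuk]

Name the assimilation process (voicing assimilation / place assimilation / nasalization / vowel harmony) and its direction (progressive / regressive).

place assimilation, regressive

/n/→[m] /m/→[n] /n/→[m].
Each target copies a feature from the following segment, so the direction is regressive.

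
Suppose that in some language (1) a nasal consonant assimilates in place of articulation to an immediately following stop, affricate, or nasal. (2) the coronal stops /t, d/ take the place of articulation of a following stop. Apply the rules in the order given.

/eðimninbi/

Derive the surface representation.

[eðinnimbi]

Rule 1: /m/ before /n/ (alveolar) → [n]
Rule 1: /n/ before /b/ (labial) → [m]
After rule 1: eðinnimbi
Rule 2: no segment meets the rule's conditions; no change.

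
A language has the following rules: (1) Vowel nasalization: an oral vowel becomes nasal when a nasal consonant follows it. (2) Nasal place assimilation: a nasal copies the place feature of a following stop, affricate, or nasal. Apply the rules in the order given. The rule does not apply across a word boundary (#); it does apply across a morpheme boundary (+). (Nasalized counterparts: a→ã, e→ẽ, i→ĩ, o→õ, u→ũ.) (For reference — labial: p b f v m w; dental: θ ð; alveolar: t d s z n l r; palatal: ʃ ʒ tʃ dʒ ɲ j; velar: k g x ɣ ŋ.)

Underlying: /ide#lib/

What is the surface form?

[ide#lib]

Rule 1: no segment meets the rule's conditions; no change.
After rule 1: ide#lib
Rule 2: no segment meets the rule's conditions; no change.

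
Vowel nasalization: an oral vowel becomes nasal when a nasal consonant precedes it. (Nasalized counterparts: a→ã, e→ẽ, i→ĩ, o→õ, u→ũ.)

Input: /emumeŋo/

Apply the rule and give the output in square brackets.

/u/ after nasal /m/ → [ũ]
/e/ after nasal /m/ → [ẽ]
/o/ after nasal /ŋ/ → [õ]

[emũmẽŋõ]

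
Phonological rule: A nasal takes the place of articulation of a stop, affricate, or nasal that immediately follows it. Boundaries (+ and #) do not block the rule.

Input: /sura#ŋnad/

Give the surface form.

/ŋ/ before /n/ (alveolar) → [n]

[sura#nnad]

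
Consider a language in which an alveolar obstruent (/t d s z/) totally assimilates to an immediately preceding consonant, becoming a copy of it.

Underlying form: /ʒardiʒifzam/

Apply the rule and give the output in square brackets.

[ʒarriʒiffam]

/d/ after /r/ → [r] (total assimilation)
/z/ after /f/ → [f] (total assimilation)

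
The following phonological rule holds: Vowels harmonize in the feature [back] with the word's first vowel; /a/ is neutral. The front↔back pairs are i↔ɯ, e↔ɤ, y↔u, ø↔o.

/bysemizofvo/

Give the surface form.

[bysemizøfvø]

/o/ harmonizes with /y/ ([-back]) → [ø]
/o/ harmonizes with /y/ ([-back]) → [ø]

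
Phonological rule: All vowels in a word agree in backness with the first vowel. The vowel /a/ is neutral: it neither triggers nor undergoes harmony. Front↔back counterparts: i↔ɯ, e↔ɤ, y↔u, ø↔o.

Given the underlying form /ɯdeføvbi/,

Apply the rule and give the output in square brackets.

/e/ harmonizes with /ɯ/ ([+back]) → [ɤ]
/ø/ harmonizes with /ɯ/ ([+back]) → [o]
/i/ harmonizes with /ɯ/ ([+back]) → [ɯ]

[ɯdɤfovbɯ]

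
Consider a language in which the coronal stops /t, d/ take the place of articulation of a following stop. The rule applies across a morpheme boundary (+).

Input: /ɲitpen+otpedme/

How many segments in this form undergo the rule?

2

/t/ before /p/ (labial) → [p]
/t/ before /p/ (labial) → [p]
2 segments change.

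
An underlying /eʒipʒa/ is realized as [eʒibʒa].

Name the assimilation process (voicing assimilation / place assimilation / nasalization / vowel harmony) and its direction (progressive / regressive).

/p/→[b].
Each target copies a feature from the following segment, so the direction is regressive.

voicing assimilation, regressive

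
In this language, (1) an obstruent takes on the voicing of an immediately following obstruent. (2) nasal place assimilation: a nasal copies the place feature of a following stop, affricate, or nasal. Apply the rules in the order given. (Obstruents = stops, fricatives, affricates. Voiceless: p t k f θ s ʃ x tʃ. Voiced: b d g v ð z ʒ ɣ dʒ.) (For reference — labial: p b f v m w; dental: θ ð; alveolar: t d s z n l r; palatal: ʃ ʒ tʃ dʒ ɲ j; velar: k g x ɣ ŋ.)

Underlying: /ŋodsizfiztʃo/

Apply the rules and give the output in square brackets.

[ŋotsisfistʃo]

Rule 1: /d/ before /s/ (voiceless) → [t]
Rule 1: /z/ before /f/ (voiceless) → [s]
Rule 1: /z/ before /tʃ/ (voiceless) → [s]
After rule 1: ŋotsisfistʃo
Rule 2: no segment meets the rule's conditions; no change.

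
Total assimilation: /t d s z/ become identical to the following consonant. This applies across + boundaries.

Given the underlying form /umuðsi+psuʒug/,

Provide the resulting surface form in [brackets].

no segment meets the rule's conditions; no change.

[umuðsi+psuʒug]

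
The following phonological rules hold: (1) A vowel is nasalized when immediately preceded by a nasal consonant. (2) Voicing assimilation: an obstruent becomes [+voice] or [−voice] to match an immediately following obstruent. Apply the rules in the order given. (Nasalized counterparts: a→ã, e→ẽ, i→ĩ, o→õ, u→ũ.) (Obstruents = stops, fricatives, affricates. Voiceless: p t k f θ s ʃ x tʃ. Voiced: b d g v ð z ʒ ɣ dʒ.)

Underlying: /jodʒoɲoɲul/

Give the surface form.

[jodʒoɲõɲũl]

Rule 1: /o/ after nasal /ɲ/ → [õ]
Rule 1: /u/ after nasal /ɲ/ → [ũ]
After rule 1: jodʒoɲõɲũl
Rule 2: no segment meets the rule's conditions; no change.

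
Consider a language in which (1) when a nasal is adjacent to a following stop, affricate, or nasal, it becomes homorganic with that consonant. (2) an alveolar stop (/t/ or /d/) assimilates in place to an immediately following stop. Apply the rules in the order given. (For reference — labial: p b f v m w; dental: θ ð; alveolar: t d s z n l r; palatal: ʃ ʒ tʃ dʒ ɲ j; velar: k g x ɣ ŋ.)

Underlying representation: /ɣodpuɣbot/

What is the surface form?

[ɣobpuɣbot]

Rule 1: no segment meets the rule's conditions; no change.
After rule 1: ɣodpuɣbot
Rule 2: /d/ before /p/ (labial) → [b]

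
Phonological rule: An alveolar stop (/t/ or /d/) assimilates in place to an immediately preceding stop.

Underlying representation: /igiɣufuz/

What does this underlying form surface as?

[igiɣufuz]

no segment meets the rule's conditions; no change.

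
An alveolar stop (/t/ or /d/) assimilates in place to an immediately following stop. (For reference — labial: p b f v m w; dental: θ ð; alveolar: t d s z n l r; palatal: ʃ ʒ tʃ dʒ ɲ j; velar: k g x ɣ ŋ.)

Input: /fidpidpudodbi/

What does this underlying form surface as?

/d/ before /p/ (labial) → [b]
/d/ before /p/ (labial) → [b]
/d/ before /b/ (labial) → [b]

[fibpibpudobbi]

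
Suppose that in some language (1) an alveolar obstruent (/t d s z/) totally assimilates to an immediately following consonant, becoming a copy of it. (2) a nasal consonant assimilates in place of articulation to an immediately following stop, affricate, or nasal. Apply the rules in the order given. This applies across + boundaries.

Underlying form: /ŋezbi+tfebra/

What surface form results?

Rule 1: /z/ before /b/ → [b] (total assimilation)
Rule 1: /t/ before /f/ → [f] (total assimilation)
After rule 1: ŋebbi+ffebra
Rule 2: no segment meets the rule's conditions; no change.

[ŋebbi+ffebra]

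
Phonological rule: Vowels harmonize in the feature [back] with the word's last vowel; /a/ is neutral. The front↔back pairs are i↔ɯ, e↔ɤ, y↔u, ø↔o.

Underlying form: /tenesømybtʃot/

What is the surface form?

/e/ harmonizes with /o/ ([+back]) → [ɤ]
/e/ harmonizes with /o/ ([+back]) → [ɤ]
/ø/ harmonizes with /o/ ([+back]) → [o]
/y/ harmonizes with /o/ ([+back]) → [u]

[tɤnɤsomubtʃot]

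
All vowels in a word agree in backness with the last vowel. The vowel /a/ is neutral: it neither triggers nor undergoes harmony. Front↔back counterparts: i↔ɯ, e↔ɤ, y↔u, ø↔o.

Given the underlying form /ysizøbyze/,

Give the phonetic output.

[ysizøbyze]

no segment meets the rule's conditions; no change.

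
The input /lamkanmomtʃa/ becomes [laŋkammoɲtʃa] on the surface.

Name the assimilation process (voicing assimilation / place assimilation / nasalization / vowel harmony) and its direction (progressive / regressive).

place assimilation, regressive

/m/→[ŋ] /n/→[m] /m/→[ɲ].
Each target copies a feature from the following segment, so the direction is regressive.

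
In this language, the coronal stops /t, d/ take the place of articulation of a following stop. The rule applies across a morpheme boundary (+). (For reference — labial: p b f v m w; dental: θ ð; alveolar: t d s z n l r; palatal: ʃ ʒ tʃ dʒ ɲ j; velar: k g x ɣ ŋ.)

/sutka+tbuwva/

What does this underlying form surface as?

/t/ before /k/ (velar) → [k]
/t/ before /b/ (labial) → [p]

[sukka+pbuwva]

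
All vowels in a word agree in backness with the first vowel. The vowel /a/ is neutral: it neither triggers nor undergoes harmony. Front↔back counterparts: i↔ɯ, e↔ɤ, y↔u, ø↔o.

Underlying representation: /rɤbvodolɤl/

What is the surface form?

[rɤbvodolɤl]

no segment meets the rule's conditions; no change.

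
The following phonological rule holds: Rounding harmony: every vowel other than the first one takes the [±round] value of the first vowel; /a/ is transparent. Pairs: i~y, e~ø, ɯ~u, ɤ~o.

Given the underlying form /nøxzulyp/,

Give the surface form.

[nøxzulyp]

no segment meets the rule's conditions; no change.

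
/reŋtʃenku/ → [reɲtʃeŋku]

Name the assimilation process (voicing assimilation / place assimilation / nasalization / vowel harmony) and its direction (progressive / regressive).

/ŋ/→[ɲ] /n/→[ŋ].
Each target copies a feature from the following segment, so the direction is regressive.

place assimilation, regressive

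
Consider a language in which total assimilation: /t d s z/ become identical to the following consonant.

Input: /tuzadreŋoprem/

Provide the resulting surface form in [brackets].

/d/ before /r/ → [r] (total assimilation)

[tuzarreŋoprem]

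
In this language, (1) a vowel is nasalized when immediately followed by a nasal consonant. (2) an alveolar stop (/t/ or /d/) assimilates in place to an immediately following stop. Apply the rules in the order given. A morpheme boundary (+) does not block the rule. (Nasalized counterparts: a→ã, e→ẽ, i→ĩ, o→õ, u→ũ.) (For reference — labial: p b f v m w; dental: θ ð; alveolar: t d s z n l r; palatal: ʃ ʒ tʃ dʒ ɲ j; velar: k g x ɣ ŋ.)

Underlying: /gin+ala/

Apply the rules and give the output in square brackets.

[gĩn+ala]

Rule 1: /i/ before nasal /n/ → [ĩ]
After rule 1: gĩn+ala
Rule 2: no segment meets the rule's conditions; no change.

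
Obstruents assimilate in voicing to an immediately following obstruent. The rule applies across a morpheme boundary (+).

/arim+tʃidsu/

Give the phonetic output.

/d/ before /s/ (voiceless) → [t]

[arim+tʃitsu]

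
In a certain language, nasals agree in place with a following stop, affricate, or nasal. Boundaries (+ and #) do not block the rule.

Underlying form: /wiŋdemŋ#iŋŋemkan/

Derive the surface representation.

[windeŋŋ#iŋŋeŋkan]

/ŋ/ before /d/ (alveolar) → [n]
/m/ before /ŋ/ (velar) → [ŋ]
/m/ before /k/ (velar) → [ŋ]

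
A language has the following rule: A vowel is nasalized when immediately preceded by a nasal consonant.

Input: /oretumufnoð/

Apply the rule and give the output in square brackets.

/u/ after nasal /m/ → [ũ]
/o/ after nasal /n/ → [õ]

[oretumũfnõð]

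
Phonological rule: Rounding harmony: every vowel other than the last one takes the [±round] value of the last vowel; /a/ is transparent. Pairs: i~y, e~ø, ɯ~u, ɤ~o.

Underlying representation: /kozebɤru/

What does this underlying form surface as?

[kozøboru]

/e/ harmonizes with /u/ ([+round]) → [ø]
/ɤ/ harmonizes with /u/ ([+round]) → [o]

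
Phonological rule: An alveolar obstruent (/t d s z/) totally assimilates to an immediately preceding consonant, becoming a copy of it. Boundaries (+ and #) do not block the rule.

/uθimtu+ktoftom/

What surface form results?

[uθimmu+kkoffom]

/t/ after /m/ → [m] (total assimilation)
/t/ after /k/ → [k] (total assimilation)
/t/ after /f/ → [f] (total assimilation)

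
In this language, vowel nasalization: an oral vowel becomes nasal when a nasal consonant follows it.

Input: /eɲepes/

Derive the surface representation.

/e/ before nasal /ɲ/ → [ẽ]

[ẽɲepes]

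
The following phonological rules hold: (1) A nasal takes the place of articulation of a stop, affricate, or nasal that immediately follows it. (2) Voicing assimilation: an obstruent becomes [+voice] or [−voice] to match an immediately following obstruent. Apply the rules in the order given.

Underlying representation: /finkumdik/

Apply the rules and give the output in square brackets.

[fiŋkundik]

Rule 1: /n/ before /k/ (velar) → [ŋ]
Rule 1: /m/ before /d/ (alveolar) → [n]
After rule 1: fiŋkundik
Rule 2: no segment meets the rule's conditions; no change.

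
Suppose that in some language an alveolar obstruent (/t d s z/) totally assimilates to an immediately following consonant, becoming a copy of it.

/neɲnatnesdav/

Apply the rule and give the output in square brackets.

[neɲnanneddav]

/t/ before /n/ → [n] (total assimilation)
/s/ before /d/ → [d] (total assimilation)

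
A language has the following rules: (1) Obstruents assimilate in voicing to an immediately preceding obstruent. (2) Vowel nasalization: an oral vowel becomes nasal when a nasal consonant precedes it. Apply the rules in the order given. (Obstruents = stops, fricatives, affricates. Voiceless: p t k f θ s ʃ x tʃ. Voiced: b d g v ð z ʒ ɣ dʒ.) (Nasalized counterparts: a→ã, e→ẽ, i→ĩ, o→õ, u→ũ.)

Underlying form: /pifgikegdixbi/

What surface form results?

Rule 1: /g/ after /f/ (voiceless) → [k]
Rule 1: /b/ after /x/ (voiceless) → [p]
After rule 1: pifkikegdixpi
Rule 2: no segment meets the rule's conditions; no change.

[pifkikegdixpi]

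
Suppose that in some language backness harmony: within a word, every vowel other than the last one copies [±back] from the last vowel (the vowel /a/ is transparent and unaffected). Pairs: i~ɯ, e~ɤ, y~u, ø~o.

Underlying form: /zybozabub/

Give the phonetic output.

[zubozabub]

/y/ harmonizes with /u/ ([+back]) → [u]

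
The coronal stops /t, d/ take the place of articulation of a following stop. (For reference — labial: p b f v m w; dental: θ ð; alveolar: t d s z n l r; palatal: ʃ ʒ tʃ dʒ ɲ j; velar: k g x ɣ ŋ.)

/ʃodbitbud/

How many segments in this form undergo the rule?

/d/ before /b/ (labial) → [b]
/t/ before /b/ (labial) → [p]
2 segments change.

2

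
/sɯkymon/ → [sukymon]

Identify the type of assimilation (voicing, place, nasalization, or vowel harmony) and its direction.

vowel harmony, regressive

/ɯ/→[u].
Vowels agree with the last vowel, so the harmony is regressive.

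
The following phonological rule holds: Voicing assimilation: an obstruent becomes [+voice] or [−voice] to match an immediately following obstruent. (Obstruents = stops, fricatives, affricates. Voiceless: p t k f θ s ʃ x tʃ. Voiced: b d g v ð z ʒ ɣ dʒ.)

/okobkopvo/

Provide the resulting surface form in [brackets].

[okopkobvo]

/b/ before /k/ (voiceless) → [p]
/p/ before /v/ (voiced) → [b]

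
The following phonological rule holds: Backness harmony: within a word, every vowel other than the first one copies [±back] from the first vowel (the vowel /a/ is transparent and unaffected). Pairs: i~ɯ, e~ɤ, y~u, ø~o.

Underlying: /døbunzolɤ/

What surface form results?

/u/ harmonizes with /ø/ ([-back]) → [y]
/o/ harmonizes with /ø/ ([-back]) → [ø]
/ɤ/ harmonizes with /ø/ ([-back]) → [e]

[døbynzøle]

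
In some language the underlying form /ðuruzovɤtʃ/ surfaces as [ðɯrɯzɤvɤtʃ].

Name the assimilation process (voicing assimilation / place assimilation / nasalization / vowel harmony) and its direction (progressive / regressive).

/u/→[ɯ] /u/→[ɯ] /o/→[ɤ].
Vowels agree with the last vowel, so the harmony is regressive.

vowel harmony, regressive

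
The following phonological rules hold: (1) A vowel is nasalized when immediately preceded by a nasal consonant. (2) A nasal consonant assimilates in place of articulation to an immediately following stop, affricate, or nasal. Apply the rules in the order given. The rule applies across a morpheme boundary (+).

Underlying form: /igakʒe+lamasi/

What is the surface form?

Rule 1: /a/ after nasal /m/ → [ã]
After rule 1: igakʒe+lamãsi
Rule 2: no segment meets the rule's conditions; no change.

[igakʒe+lamãsi]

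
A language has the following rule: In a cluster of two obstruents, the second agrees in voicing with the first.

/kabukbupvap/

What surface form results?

[kabukpupfap]

/b/ after /k/ (voiceless) → [p]
/v/ after /p/ (voiceless) → [f]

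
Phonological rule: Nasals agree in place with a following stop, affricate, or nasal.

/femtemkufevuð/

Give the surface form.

[fenteŋkufevuð]

/m/ before /t/ (alveolar) → [n]
/m/ before /k/ (velar) → [ŋ]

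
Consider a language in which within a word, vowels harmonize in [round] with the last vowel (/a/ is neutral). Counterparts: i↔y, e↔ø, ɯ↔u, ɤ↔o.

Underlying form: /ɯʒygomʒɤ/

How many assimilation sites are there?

2

/y/ harmonizes with /ɤ/ ([-round]) → [i]
/o/ harmonizes with /ɤ/ ([-round]) → [ɤ]
2 segments change.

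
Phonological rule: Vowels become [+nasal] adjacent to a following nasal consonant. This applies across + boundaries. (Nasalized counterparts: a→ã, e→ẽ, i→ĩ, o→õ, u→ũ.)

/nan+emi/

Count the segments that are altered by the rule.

2

/a/ before nasal /n/ → [ã]
/e/ before nasal /m/ → [ẽ]
2 segments change.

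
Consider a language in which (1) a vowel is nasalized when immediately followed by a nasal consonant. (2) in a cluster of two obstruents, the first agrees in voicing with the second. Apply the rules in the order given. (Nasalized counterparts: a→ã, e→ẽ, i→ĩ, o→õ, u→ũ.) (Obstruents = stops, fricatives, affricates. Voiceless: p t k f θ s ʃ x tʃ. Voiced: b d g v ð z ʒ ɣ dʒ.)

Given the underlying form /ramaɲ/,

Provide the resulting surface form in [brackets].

[rãmãɲ]

Rule 1: /a/ before nasal /m/ → [ã]
Rule 1: /a/ before nasal /ɲ/ → [ã]
After rule 1: rãmãɲ
Rule 2: no segment meets the rule's conditions; no change.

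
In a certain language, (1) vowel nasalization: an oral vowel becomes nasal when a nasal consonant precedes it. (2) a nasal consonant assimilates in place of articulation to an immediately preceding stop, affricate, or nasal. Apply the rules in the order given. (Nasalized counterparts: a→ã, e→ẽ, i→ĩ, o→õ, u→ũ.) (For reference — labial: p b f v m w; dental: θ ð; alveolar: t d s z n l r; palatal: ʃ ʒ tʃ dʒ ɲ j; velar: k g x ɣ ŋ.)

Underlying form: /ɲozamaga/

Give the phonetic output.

Rule 1: /o/ after nasal /ɲ/ → [õ]
Rule 1: /a/ after nasal /m/ → [ã]
After rule 1: ɲõzamãga
Rule 2: no segment meets the rule's conditions; no change.

[ɲõzamãga]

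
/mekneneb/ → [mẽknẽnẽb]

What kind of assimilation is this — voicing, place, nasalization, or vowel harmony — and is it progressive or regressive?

/e/→[ẽ] /e/→[ẽ] /e/→[ẽ].
Each target copies a feature from the preceding segment, so the direction is progressive.

nasalization, progressive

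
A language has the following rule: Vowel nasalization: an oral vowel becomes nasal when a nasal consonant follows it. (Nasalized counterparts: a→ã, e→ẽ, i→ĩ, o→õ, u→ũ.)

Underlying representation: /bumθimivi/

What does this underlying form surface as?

/u/ before nasal /m/ → [ũ]
/i/ before nasal /m/ → [ĩ]

[bũmθĩmivi]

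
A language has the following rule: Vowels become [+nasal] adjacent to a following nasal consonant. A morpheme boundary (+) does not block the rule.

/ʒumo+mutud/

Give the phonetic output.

[ʒũmõ+mutud]

/u/ before nasal /m/ → [ũ]
/o/ before nasal /m/ → [õ]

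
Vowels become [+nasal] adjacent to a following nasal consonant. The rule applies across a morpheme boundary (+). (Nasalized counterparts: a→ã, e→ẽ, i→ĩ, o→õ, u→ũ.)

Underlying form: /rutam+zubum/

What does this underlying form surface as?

[rutãm+zubũm]

/a/ before nasal /m/ → [ã]
/u/ before nasal /m/ → [ũ]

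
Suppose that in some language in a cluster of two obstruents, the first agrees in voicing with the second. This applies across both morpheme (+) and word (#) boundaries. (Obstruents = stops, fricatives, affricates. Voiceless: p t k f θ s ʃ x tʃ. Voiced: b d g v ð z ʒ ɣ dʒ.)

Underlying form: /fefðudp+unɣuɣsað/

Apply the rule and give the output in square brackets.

/f/ before /ð/ (voiced) → [v]
/d/ before /p/ (voiceless) → [t]
/ɣ/ before /s/ (voiceless) → [x]

[fevðutp+unɣuxsað]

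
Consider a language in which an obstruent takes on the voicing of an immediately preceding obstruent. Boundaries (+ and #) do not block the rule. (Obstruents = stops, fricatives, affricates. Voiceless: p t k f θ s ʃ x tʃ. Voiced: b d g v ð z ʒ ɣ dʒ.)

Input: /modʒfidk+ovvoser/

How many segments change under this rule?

/f/ after /dʒ/ (voiced) → [v]
/k/ after /d/ (voiced) → [g]
2 segments change.

2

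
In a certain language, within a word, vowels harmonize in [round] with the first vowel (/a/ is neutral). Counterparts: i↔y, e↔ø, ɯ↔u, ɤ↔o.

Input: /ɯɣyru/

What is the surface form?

[ɯɣirɯ]

/y/ harmonizes with /ɯ/ ([-round]) → [i]
/u/ harmonizes with /ɯ/ ([-round]) → [ɯ]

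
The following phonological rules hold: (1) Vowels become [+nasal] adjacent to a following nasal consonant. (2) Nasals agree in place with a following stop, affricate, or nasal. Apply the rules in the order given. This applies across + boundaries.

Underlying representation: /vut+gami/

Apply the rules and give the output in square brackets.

[vut+gãmi]

Rule 1: /a/ before nasal /m/ → [ã]
After rule 1: vut+gãmi
Rule 2: no segment meets the rule's conditions; no change.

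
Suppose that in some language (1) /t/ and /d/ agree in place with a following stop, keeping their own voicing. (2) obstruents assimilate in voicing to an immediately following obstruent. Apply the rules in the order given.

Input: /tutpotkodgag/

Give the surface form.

Rule 1: /t/ before /p/ (labial) → [p]
Rule 1: /t/ before /k/ (velar) → [k]
Rule 1: /d/ before /g/ (velar) → [g]
After rule 1: tuppokkoggag
Rule 2: no segment meets the rule's conditions; no change.

[tuppokkoggag]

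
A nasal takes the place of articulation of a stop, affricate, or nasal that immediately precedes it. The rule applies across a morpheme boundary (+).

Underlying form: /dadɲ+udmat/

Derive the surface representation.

[dadn+udnat]

/ɲ/ after /d/ (alveolar) → [n]
/m/ after /d/ (alveolar) → [n]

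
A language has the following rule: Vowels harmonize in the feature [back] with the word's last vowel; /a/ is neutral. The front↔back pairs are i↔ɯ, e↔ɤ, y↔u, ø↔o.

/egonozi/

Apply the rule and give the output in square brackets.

[egønøzi]

/o/ harmonizes with /i/ ([-back]) → [ø]
/o/ harmonizes with /i/ ([-back]) → [ø]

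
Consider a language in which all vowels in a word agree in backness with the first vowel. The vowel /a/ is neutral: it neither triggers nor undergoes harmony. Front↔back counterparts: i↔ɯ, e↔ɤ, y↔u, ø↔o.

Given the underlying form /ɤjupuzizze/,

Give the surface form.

/i/ harmonizes with /ɤ/ ([+back]) → [ɯ]
/e/ harmonizes with /ɤ/ ([+back]) → [ɤ]

[ɤjupuzɯzzɤ]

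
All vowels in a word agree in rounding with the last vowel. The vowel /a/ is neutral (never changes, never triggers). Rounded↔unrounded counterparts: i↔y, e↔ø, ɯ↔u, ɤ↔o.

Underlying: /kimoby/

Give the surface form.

/i/ harmonizes with /y/ ([+round]) → [y]

[kymoby]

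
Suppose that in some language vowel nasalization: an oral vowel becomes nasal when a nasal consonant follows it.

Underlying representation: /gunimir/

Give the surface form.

[gũnĩmir]

/u/ before nasal /n/ → [ũ]
/i/ before nasal /m/ → [ĩ]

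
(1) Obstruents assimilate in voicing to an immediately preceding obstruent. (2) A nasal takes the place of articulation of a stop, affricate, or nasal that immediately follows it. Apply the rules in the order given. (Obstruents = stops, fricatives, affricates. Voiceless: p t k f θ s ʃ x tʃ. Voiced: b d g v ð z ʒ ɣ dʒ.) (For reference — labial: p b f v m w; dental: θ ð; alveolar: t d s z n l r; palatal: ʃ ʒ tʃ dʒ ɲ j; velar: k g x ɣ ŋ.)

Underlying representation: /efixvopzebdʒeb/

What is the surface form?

Rule 1: /v/ after /x/ (voiceless) → [f]
Rule 1: /z/ after /p/ (voiceless) → [s]
After rule 1: efixfopsebdʒeb
Rule 2: no segment meets the rule's conditions; no change.

[efixfopsebdʒeb]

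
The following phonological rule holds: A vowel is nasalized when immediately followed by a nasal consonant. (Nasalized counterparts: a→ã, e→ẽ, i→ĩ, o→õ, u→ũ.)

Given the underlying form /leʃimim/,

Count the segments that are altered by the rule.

2

/i/ before nasal /m/ → [ĩ]
/i/ before nasal /m/ → [ĩ]
2 segments change.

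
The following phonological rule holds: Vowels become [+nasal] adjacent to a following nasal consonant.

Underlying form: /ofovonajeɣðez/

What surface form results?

/o/ before nasal /n/ → [õ]

[ofovõnajeɣðez]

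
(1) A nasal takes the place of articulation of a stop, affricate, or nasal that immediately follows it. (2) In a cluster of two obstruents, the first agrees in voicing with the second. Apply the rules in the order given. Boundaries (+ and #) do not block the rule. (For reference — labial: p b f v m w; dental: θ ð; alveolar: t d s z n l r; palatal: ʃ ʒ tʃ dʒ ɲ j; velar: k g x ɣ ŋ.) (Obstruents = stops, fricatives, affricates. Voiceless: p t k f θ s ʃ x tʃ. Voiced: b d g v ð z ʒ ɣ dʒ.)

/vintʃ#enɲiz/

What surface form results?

[viɲtʃ#eɲɲiz]

Rule 1: /n/ before /tʃ/ (palatal) → [ɲ]
Rule 1: /n/ before /ɲ/ (palatal) → [ɲ]
After rule 1: viɲtʃ#eɲɲiz
Rule 2: no segment meets the rule's conditions; no change.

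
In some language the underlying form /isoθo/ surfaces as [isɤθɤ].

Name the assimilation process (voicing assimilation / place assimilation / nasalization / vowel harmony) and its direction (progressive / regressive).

vowel harmony, progressive

/o/→[ɤ] /o/→[ɤ].
Vowels agree with the first vowel, so the harmony is progressive.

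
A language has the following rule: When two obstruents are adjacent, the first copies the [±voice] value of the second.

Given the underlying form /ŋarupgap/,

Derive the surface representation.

[ŋarubgap]

/p/ before /g/ (voiced) → [b]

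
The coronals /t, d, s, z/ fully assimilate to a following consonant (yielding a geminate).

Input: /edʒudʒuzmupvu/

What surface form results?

/z/ before /m/ → [m] (total assimilation)

[edʒudʒummupvu]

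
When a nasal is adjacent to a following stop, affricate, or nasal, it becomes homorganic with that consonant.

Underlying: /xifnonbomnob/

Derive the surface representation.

/n/ before /b/ (labial) → [m]
/m/ before /n/ (alveolar) → [n]

[xifnombonnob]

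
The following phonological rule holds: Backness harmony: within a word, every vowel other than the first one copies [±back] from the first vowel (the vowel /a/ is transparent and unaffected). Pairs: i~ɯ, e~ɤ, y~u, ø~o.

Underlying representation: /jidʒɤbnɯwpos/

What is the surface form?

/ɤ/ harmonizes with /i/ ([-back]) → [e]
/ɯ/ harmonizes with /i/ ([-back]) → [i]
/o/ harmonizes with /i/ ([-back]) → [ø]

[jidʒebniwpøs]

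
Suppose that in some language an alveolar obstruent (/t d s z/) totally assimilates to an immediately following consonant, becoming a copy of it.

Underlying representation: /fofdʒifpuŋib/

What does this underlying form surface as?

[fofdʒifpuŋib]

no segment meets the rule's conditions; no change.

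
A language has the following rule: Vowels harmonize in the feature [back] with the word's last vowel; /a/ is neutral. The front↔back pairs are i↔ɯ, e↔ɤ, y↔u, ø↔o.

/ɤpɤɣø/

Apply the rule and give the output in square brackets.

/ɤ/ harmonizes with /ø/ ([-back]) → [e]
/ɤ/ harmonizes with /ø/ ([-back]) → [e]

[epeɣø]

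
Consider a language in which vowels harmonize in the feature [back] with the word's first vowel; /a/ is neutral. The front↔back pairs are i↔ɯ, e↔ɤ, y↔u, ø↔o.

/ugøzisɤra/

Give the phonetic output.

/ø/ harmonizes with /u/ ([+back]) → [o]
/i/ harmonizes with /u/ ([+back]) → [ɯ]

[ugozɯsɤra]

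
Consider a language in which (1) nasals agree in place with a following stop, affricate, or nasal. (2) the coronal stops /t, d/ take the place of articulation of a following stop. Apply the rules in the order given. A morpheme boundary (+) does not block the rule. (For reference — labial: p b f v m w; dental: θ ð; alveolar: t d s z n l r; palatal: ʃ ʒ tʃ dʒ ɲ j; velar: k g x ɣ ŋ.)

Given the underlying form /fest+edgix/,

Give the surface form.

Rule 1: no segment meets the rule's conditions; no change.
After rule 1: fest+edgix
Rule 2: /d/ before /g/ (velar) → [g]

[fest+eggix]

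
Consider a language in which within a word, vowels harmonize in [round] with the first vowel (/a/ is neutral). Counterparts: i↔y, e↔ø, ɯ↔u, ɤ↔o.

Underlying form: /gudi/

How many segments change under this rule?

/i/ harmonizes with /u/ ([+round]) → [y]
1 segment changes.

1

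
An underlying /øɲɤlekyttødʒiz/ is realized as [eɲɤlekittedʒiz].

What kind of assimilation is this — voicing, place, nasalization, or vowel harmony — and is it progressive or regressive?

vowel harmony, regressive

/ø/→[e] /y/→[i] /ø/→[e].
Vowels agree with the last vowel, so the harmony is regressive.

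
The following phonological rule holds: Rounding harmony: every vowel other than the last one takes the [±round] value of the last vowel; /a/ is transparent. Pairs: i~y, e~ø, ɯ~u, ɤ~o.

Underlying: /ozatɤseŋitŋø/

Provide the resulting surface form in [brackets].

[ozatosøŋytŋø]

/ɤ/ harmonizes with /ø/ ([+round]) → [o]
/e/ harmonizes with /ø/ ([+round]) → [ø]
/i/ harmonizes with /ø/ ([+round]) → [y]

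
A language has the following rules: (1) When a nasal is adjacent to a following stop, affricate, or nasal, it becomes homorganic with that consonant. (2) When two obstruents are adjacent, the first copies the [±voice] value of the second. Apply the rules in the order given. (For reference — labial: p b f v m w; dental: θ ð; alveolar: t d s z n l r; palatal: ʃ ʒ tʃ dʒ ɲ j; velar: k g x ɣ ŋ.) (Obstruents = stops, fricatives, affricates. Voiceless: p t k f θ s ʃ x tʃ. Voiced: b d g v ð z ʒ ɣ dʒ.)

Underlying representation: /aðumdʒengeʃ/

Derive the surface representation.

Rule 1: /m/ before /dʒ/ (palatal) → [ɲ]
Rule 1: /n/ before /g/ (velar) → [ŋ]
After rule 1: aðuɲdʒeŋgeʃ
Rule 2: no segment meets the rule's conditions; no change.

[aðuɲdʒeŋgeʃ]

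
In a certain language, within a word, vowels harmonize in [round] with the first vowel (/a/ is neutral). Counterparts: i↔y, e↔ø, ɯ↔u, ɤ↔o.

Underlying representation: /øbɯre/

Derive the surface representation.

[øburø]

/ɯ/ harmonizes with /ø/ ([+round]) → [u]
/e/ harmonizes with /ø/ ([+round]) → [ø]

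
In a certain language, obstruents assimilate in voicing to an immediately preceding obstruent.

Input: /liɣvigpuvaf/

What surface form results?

/p/ after /g/ (voiced) → [b]

[liɣvigbuvaf]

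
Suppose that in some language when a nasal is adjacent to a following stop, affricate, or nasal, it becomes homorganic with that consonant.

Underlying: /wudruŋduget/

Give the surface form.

[wudrunduget]

/ŋ/ before /d/ (alveolar) → [n]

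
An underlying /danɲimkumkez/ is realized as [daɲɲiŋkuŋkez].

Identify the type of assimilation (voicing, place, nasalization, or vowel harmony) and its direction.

/n/→[ɲ] /m/→[ŋ] /m/→[ŋ].
Each target copies a feature from the following segment, so the direction is regressive.

place assimilation, regressive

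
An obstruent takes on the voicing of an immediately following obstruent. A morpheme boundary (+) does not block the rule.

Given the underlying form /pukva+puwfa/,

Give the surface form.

/k/ before /v/ (voiced) → [g]

[pugva+puwfa]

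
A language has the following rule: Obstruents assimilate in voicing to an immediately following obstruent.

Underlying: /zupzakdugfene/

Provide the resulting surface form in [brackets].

/p/ before /z/ (voiced) → [b]
/k/ before /d/ (voiced) → [g]
/g/ before /f/ (voiceless) → [k]

[zubzagdukfene]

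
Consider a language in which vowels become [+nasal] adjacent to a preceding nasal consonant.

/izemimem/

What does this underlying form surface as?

[izemĩmẽm]

/i/ after nasal /m/ → [ĩ]
/e/ after nasal /m/ → [ẽ]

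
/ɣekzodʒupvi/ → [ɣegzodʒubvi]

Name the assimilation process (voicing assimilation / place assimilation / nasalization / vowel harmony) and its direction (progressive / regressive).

/k/→[g] /p/→[b].
Each target copies a feature from the following segment, so the direction is regressive.

voicing assimilation, regressive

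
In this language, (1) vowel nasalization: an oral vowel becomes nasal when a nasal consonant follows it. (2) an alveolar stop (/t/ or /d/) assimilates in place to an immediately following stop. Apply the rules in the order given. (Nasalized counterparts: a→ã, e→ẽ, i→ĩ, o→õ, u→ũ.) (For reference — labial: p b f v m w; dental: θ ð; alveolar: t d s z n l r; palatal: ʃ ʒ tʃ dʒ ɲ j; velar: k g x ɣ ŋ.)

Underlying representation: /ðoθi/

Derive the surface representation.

[ðoθi]

Rule 1: no segment meets the rule's conditions; no change.
After rule 1: ðoθi
Rule 2: no segment meets the rule's conditions; no change.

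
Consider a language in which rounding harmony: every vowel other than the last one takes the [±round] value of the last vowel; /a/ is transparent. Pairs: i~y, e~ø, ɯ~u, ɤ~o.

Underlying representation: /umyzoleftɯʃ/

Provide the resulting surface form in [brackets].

/u/ harmonizes with /ɯ/ ([-round]) → [ɯ]
/y/ harmonizes with /ɯ/ ([-round]) → [i]
/o/ harmonizes with /ɯ/ ([-round]) → [ɤ]

[ɯmizɤleftɯʃ]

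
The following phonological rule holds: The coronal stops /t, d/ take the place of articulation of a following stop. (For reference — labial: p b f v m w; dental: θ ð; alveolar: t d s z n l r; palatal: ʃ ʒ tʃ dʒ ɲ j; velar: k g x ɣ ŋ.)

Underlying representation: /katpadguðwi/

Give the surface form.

/t/ before /p/ (labial) → [p]
/d/ before /g/ (velar) → [g]

[kappagguðwi]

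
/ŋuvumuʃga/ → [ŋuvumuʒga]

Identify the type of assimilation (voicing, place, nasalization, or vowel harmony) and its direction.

/ʃ/→[ʒ].
Each target copies a feature from the following segment, so the direction is regressive.

voicing assimilation, regressive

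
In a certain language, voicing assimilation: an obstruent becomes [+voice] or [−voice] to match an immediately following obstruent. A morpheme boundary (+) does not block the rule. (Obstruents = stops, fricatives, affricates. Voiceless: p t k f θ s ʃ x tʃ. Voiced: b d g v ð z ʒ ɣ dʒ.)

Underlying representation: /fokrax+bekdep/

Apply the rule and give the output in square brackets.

/x/ before /b/ (voiced) → [ɣ]
/k/ before /d/ (voiced) → [g]

[fokraɣ+begdep]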